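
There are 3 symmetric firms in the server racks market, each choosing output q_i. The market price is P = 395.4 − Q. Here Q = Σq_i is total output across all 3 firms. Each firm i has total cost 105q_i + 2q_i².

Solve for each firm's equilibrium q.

36.3

A representative firm's profit is π_i = q_i(395.4 − Q) − 105q_i − 2q_i², with Q = q_i + Σ_{j≠i} q_j.
First-order condition: 290.4 − 6q_i − Σ_{j≠i} q_j = 0.
With identical firms, set every q_j = q: then 290.4 − 6q − 2q = 0, i.e. q = 290.4/8 = 36.3.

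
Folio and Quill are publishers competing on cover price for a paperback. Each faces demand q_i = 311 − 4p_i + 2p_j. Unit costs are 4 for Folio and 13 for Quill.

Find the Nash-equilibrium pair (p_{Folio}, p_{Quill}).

Folio's profit: π = (p_{Folio} − 4)(311 − 4p_{Folio} + 2p_{Quill}).
∂π/∂p_{Folio} = 327 − 8p_{Folio} + 2p_{Quill} = 0 ⇒ p_{Folio} = 40.875 + 0.25p_{Quill}.
Similarly p_{Quill} = 45.375 + 0.25p_{Folio}.
Plugging p_{Quill} into Folio's best response: p_{Folio} = 40.875 + 0.25(45.375 + 0.25p_{Folio}) ⇒ 0.9375p_{Folio} = 1671/32, so p_{Folio} = 55.7.
Then p_{Quill} = 45.375 + 0.25·55.7 = 59.3.

55.7, 59.3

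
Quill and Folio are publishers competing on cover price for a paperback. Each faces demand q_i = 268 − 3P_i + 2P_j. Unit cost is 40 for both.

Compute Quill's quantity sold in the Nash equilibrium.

171

Quill's profit: π = (P_{Quill} − 40)(268 − 3P_{Quill} + 2P_{Folio}).
∂π/∂P_{Quill} = 388 − 6P_{Quill} + 2P_{Folio} = 0 ⇒ P_{Quill} = 194/3 + (1/3)P_{Folio}.
The game is symmetric, so in equilibrium P_{Folio} = P_{Quill}: the reaction function gives (2/3)P_{Quill} = 194/3, hence P_{Quill} = 97.
q_{Quill} = 268 − 3·97 + 2·97 = 171.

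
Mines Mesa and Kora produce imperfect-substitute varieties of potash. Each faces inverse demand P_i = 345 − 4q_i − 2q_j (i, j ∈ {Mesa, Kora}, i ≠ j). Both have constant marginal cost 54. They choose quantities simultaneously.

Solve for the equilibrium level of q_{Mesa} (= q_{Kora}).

29.1

Mine Mesa's profit: π = q_{Mesa}(345 − 4q_{Mesa} − 2q_{Kora}) − 54q_{Mesa}.
∂π/∂q_{Mesa} = 291 − 8q_{Mesa} − 2q_{Kora} = 0 ⇒ q_{Mesa} = 36.375 − 0.25q_{Kora}.
By symmetry q_{Kora} = q_{Mesa}; substituting into the reaction function, 1.25q_{Mesa} = 36.375 and q_{Mesa} = 29.1.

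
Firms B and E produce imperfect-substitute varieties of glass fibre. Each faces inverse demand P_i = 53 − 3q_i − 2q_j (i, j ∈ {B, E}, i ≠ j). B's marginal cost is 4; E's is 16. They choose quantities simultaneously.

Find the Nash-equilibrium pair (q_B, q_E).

6.875, 3.875

Firm B's profit: π = q_B(53 − 3q_B − 2q_E) − 4q_B.
∂π/∂q_B = 49 − 6q_B − 2q_E = 0 ⇒ q_B = 49/6 − (1/3)q_E.
Similarly q_E = 37/6 − (1/3)q_B.
Substituting the second reaction function into the first: q_B = 49/6 − (1/3)(37/6 − (1/3)q_B), which gives (8/9)q_B = 55/9 ⇒ q_B = 6.875.
Then q_E = 37/6 − (1/3)·6.875 = 3.875.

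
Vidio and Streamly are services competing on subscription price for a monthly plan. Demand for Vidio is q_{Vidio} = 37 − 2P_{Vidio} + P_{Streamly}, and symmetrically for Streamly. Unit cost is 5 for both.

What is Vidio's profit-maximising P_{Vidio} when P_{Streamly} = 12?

14.75

Vidio's profit: π = (P_{Vidio} − 5)(37 − 2P_{Vidio} + P_{Streamly}).
∂π/∂P_{Vidio} = 47 − 4P_{Vidio} + P_{Streamly} = 0 ⇒ P_{Vidio} = 11.75 + 0.25P_{Streamly}.
At P_{Streamly} = 12: P_{Vidio} = 11.75 + 0.25·12 = 14.75.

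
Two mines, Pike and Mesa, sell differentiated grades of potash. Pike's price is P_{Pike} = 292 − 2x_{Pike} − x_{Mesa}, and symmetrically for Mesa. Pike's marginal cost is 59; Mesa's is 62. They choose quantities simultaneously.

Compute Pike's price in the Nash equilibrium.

Mine Pike's profit: π = x_{Pike}(292 − 2x_{Pike} − x_{Mesa}) − 59x_{Pike}.
∂π/∂x_{Pike} = 233 − 4x_{Pike} − x_{Mesa} = 0 ⇒ x_{Pike} = 58.25 − 0.25x_{Mesa}.
Similarly x_{Mesa} = 57.5 − 0.25x_{Pike}.
Solving the two reaction functions simultaneously: (1 − (−0.25)(−0.25))x_{Pike} = 58.25 − 0.25·57.5, so 0.9375x_{Pike} = 43.875 and x_{Pike} = 46.8.
Then x_{Mesa} = 57.5 − 0.25·46.8 = 45.8.
P_{Pike} = 292 − 2·46.8 − 45.8 = 152.6.

152.6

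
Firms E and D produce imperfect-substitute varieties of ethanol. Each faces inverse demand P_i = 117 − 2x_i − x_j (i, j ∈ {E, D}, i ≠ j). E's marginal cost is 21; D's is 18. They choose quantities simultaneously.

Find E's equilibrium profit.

Firm E's profit: π = x_E(117 − 2x_E − x_D) − 21x_E.
∂π/∂x_E = 96 − 4x_E − x_D = 0 ⇒ x_E = 24 − 0.25x_D.
Similarly x_D = 24.75 − 0.25x_E.
Plugging x_D into E's best response: x_E = 24 − 0.25(24.75 − 0.25x_E) ⇒ 0.9375x_E = 17.8125, so x_E = 19.
Then x_D = 24.75 − 0.25·19 = 20.
P_E = 117 − 2·19 − 20 = 59.
Profit = (59 − 21)·19 = 722.

722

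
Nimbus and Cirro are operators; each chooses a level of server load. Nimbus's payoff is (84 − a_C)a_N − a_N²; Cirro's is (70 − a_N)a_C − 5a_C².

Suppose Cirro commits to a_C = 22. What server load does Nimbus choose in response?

31

Expanding Nimbus's payoff: 84a_N − a_Ca_N − a_N².
∂π/∂a_N = 84 − a_C − 2a_N = 0, so a_N = 42 − 0.5a_C.
At a_C = 22: a_N = 42 − 0.5·22 = 31.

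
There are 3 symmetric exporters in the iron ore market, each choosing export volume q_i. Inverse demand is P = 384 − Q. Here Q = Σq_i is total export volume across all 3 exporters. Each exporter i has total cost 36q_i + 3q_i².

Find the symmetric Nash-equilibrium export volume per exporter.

A representative exporter's profit is π_i = q_i(384 − Q) − 36q_i − 3q_i², with Q = q_i + Σ_{j≠i} q_j.
First-order condition: 348 − 8q_i − Σ_{j≠i} q_j = 0.
With identical exporters, set every q_j = q: then 348 − 8q − 2q = 0, i.e. q = 348/10 = 34.8.

34.8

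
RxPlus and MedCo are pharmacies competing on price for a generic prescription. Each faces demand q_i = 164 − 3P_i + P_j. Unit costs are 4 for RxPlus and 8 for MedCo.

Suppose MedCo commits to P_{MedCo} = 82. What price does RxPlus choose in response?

43

RxPlus's profit: π = (P_{RxPlus} − 4)(164 − 3P_{RxPlus} + P_{MedCo}).
∂π/∂P_{RxPlus} = 176 − 6P_{RxPlus} + P_{MedCo} = 0 ⇒ P_{RxPlus} = 88/3 + (1/6)P_{MedCo}.
At P_{MedCo} = 82: P_{RxPlus} = 88/3 + (1/6)·82 = 43.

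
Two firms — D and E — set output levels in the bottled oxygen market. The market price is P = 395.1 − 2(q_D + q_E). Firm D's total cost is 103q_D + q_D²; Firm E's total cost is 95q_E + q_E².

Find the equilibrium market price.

247.05

Firm D's profit: π = q_D(395.1 − 2(q_D + q_E)) − 103q_D − q_D².
∂π/∂q_D = 292.1 − 6q_D − 2q_E = 0, so q_D = 2921/60 − (1/3)q_E.
By the same steps for E: q_E = 3001/60 − (1/3)q_D.
Solving the two reaction functions simultaneously: (1 − (−1/3)(−1/3))q_D = 2921/60 − (1/3)·(3001/60), so (8/9)q_D = 2881/90 and q_D = 36.0125.
Then q_E = 3001/60 − (1/3)·36.0125 = 38.0125.
Equilibrium price: P = 395.1 − 2·74.025 = 247.05.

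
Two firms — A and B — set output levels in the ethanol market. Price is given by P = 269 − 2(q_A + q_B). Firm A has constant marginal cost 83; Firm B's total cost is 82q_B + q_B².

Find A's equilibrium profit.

2752.82

Firm A's profit: π = q_A(269 − 2(q_A + q_B)) − 83q_A.
∂π/∂q_A = 186 − 4q_A − 2q_B = 0, so q_A = 46.5 − 0.5q_B.
For B: ∂π/∂q_B = 187 − 6q_B − 2q_A = 0 ⇒ q_B = 187/6 − (1/3)q_A.
Solving the two reaction functions simultaneously: (1 − (−0.5)(−1/3))q_A = 46.5 − 0.5·(187/6), so (5/6)q_A = 371/12 and q_A = 37.1.
Then q_B = 187/6 − (1/3)·37.1 = 18.8.
Price P = 269 − 2·55.9 = 157.2.
A's profit: (157.2 − 83)·37.1 = 2752.82.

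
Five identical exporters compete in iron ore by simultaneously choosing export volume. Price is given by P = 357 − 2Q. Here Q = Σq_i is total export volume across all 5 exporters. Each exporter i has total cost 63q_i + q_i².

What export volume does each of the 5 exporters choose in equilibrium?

21

A representative exporter's profit is π_i = q_i(357 − 2Q) − 63q_i − q_i², with Q = q_i + Σ_{j≠i} q_j.
First-order condition: 294 − 6q_i − 2Σ_{j≠i} q_j = 0.
In a symmetric equilibrium every exporter chooses the same q, so Σ_{j≠i} q_j = 4q. The condition becomes 294 − 14q = 0, giving q = 294/14 = 21.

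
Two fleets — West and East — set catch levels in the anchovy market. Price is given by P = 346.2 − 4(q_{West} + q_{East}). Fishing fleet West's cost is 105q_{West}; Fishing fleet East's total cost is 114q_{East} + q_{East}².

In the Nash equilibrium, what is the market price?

197.7

Fishing fleet West's profit: π = q_{West}(346.2 − 4(q_{West} + q_{East})) − 105q_{West}.
∂π/∂q_{West} = 241.2 − 8q_{West} − 4q_{East} = 0, so q_{West} = 30.15 − 0.5q_{East}.
For East: ∂π/∂q_{East} = 232.2 − 10q_{East} − 4q_{West} = 0 ⇒ q_{East} = 23.22 − 0.4q_{West}.
Solving the two reaction functions simultaneously: (1 − (−0.5)(−0.4))q_{West} = 30.15 − 0.5·23.22, so 0.8q_{West} = 18.54 and q_{West} = 23.175.
Then q_{East} = 23.22 − 0.4·23.175 = 13.95.
Equilibrium price: P = 346.2 − 4·37.125 = 197.7.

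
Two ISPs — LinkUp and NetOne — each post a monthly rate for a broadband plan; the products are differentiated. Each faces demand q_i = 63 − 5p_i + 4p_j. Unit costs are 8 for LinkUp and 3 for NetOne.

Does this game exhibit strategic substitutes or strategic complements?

strategic complements

LinkUp's profit: π = (p_{LinkUp} − 8)(63 − 5p_{LinkUp} + 4p_{NetOne}).
∂π/∂p_{LinkUp} = 103 − 10p_{LinkUp} + 4p_{NetOne} = 0 ⇒ p_{LinkUp} = 10.3 + 0.4p_{NetOne}.
The best-response slope dp_{LinkUp}/dp_{NetOne} = 0.4 > 0: the reaction function is upward-sloping, so the choices are strategic complements.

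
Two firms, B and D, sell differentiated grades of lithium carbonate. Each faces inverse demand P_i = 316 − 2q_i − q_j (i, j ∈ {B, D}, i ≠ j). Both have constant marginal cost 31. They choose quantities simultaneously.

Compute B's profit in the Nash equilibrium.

6498

Firm B's profit: π = q_B(316 − 2q_B − q_D) − 31q_B.
∂π/∂q_B = 285 − 4q_B − q_D = 0 ⇒ q_B = 71.25 − 0.25q_D.
The game is symmetric, so in equilibrium q_D = q_B: the reaction function gives 1.25q_B = 71.25, hence q_B = 57.
P_B = 316 − 2·57 − 57 = 145.
Profit = (145 − 31)·57 = 6498.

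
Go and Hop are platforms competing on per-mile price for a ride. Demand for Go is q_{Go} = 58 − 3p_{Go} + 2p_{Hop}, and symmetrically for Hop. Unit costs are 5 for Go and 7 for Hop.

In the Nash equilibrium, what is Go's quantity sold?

Go's profit: π = (p_{Go} − 5)(58 − 3p_{Go} + 2p_{Hop}).
∂π/∂p_{Go} = 73 − 6p_{Go} + 2p_{Hop} = 0 ⇒ p_{Go} = 73/6 + (1/3)p_{Hop}.
Similarly p_{Hop} = 79/6 + (1/3)p_{Go}.
Solving the two reaction functions simultaneously: (1 − (1/3)(1/3))p_{Go} = 73/6 + (1/3)·(79/6), so (8/9)p_{Go} = 149/9 and p_{Go} = 18.625.
Then p_{Hop} = 79/6 + (1/3)·18.625 = 19.375.
q_{Go} = 58 − 3·18.625 + 2·19.375 = 40.875.

40.875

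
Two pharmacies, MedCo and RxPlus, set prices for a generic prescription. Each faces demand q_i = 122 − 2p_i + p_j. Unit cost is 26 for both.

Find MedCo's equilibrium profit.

2048

MedCo's profit: π = (p_{MedCo} − 26)(122 − 2p_{MedCo} + p_{RxPlus}).
∂π/∂p_{MedCo} = 174 − 4p_{MedCo} + p_{RxPlus} = 0 ⇒ p_{MedCo} = 43.5 + 0.25p_{RxPlus}.
The game is symmetric, so in equilibrium p_{RxPlus} = p_{MedCo}: the reaction function gives 0.75p_{MedCo} = 43.5, hence p_{MedCo} = 58.
q_{MedCo} = 122 − 2·58 + 58 = 64.
Profit = (58 − 26)·64 = 2048.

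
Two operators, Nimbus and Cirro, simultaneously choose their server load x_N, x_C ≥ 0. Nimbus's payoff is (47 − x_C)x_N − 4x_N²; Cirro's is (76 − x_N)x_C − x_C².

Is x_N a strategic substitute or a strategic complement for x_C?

strategic substitutes

Expanding Nimbus's payoff: 47x_N − x_Cx_N − 4x_N².
∂π/∂x_N = 47 − x_C − 8x_N = 0, so x_N = 5.875 − 0.125x_C.
The best-response slope dx_N/dx_C = −0.125 < 0: the reaction function is downward-sloping, so the choices are strategic substitutes.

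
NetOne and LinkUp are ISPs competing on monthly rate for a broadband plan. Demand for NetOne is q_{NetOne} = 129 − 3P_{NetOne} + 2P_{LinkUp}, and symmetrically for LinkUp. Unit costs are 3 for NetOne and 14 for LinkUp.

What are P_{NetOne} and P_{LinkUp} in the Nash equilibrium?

NetOne's profit: π = (P_{NetOne} − 3)(129 − 3P_{NetOne} + 2P_{LinkUp}).
∂π/∂P_{NetOne} = 138 − 6P_{NetOne} + 2P_{LinkUp} = 0 ⇒ P_{NetOne} = 23 + (1/3)P_{LinkUp}.
Similarly P_{LinkUp} = 28.5 + (1/3)P_{NetOne}.
Solving the two reaction functions simultaneously: (1 − (1/3)(1/3))P_{NetOne} = 23 + (1/3)·28.5, so (8/9)P_{NetOne} = 32.5 and P_{NetOne} = 36.5625.
Then P_{LinkUp} = 28.5 + (1/3)·36.5625 = 40.6875.

36.5625, 40.6875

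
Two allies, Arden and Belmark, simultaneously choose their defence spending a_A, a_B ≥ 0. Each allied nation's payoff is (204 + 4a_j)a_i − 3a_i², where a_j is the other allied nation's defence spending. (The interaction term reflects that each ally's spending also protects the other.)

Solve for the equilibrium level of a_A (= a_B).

Arden's payoff is (204 + 4a_B)a_A − 3a_A².
∂π/∂a_A = 204 + 4a_B − 6a_A = 0, so a_A = 34 + (2/3)a_B.
The game is symmetric, so in equilibrium a_B = a_A: the reaction function gives (1/3)a_A = 34, hence a_A = 102.

102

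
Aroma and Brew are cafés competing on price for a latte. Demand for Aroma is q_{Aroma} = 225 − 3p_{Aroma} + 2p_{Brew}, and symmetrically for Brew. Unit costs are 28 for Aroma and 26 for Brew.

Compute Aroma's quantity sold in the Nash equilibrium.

Aroma's profit: π = (p_{Aroma} − 28)(225 − 3p_{Aroma} + 2p_{Brew}).
∂π/∂p_{Aroma} = 309 − 6p_{Aroma} + 2p_{Brew} = 0 ⇒ p_{Aroma} = 51.5 + (1/3)p_{Brew}.
Similarly p_{Brew} = 50.5 + (1/3)p_{Aroma}.
Solving the two reaction functions simultaneously: (1 − (1/3)(1/3))p_{Aroma} = 51.5 + (1/3)·50.5, so (8/9)p_{Aroma} = 205/3 and p_{Aroma} = 76.875.
Then p_{Brew} = 50.5 + (1/3)·76.875 = 76.125.
q_{Aroma} = 225 − 3·76.875 + 2·76.125 = 146.625.

146.625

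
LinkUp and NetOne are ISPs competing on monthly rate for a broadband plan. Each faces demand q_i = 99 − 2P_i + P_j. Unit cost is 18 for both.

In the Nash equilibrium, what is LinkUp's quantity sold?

LinkUp's profit: π = (P_{LinkUp} − 18)(99 − 2P_{LinkUp} + P_{NetOne}).
∂π/∂P_{LinkUp} = 135 − 4P_{LinkUp} + P_{NetOne} = 0 ⇒ P_{LinkUp} = 33.75 + 0.25P_{NetOne}.
By symmetry P_{NetOne} = P_{LinkUp}; substituting into the reaction function, 0.75P_{LinkUp} = 33.75 and P_{LinkUp} = 45.
q_{LinkUp} = 99 − 2·45 + 45 = 54.

54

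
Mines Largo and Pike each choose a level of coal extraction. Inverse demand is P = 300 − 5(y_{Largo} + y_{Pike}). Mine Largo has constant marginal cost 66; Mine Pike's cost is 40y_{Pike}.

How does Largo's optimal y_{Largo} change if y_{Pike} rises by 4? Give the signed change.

Mine Largo's profit: π = y_{Largo}(300 − 5(y_{Largo} + y_{Pike})) − 66y_{Largo}.
∂π/∂y_{Largo} = 234 − 10y_{Largo} − 5y_{Pike} = 0, so y_{Largo} = 23.4 − 0.5y_{Pike}.
The reaction-function slope is −0.5, so a 4-unit rise in y_{Pike} moves y_{Largo} by −0.5 × 4 = −2. Largo's best response falls — the actions are strategic substitutes.

-2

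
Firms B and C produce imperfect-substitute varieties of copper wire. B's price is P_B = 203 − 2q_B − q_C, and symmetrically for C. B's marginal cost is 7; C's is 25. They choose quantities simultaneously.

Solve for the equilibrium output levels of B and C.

Firm B's profit: π = q_B(203 − 2q_B − q_C) − 7q_B.
∂π/∂q_B = 196 − 4q_B − q_C = 0 ⇒ q_B = 49 − 0.25q_C.
Similarly q_C = 44.5 − 0.25q_B.
Solving the two reaction functions simultaneously: (1 − (−0.25)(−0.25))q_B = 49 − 0.25·44.5, so 0.9375q_B = 37.875 and q_B = 40.4.
Then q_C = 44.5 − 0.25·40.4 = 34.4.

40.4, 34.4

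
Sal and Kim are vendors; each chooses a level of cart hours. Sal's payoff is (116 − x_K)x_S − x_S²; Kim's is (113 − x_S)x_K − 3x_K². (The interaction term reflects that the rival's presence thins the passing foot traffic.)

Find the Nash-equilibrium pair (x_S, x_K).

53, 10

Expanding Sal's payoff: 116x_S − x_Kx_S − x_S².
∂π/∂x_S = 116 − x_K − 2x_S = 0, so x_S = 58 − 0.5x_K.
Likewise for Kim: x_K = 113/6 − (1/6)x_S.
Solving the two reaction functions simultaneously: (1 − (−0.5)(−1/6))x_S = 58 − 0.5·(113/6), so (11/12)x_S = 583/12 and x_S = 53.
Then x_K = 113/6 − (1/6)·53 = 10.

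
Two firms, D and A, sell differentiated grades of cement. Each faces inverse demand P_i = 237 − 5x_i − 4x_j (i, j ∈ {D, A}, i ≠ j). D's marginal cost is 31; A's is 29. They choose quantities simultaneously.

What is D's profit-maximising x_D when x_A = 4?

19

Firm D's profit: π = x_D(237 − 5x_D − 4x_A) − 31x_D.
∂π/∂x_D = 206 − 10x_D − 4x_A = 0 ⇒ x_D = 20.6 − 0.4x_A.
At x_A = 4: x_D = 20.6 − 0.4·4 = 19.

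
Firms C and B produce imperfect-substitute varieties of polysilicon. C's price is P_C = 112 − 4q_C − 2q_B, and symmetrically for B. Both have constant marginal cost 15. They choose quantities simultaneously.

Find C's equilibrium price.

53.8

Firm C's profit: π = q_C(112 − 4q_C − 2q_B) − 15q_C.
∂π/∂q_C = 97 − 8q_C − 2q_B = 0 ⇒ q_C = 12.125 − 0.25q_B.
By symmetry q_B = q_C; substituting into the reaction function, 1.25q_C = 12.125 and q_C = 9.7.
P_C = 112 − 4·9.7 − 2·9.7 = 53.8.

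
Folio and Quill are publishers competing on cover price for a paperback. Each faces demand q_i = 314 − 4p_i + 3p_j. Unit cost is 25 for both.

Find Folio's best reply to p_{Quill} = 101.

89.625

Folio's profit: π = (p_{Folio} − 25)(314 − 4p_{Folio} + 3p_{Quill}).
∂π/∂p_{Folio} = 414 − 8p_{Folio} + 3p_{Quill} = 0 ⇒ p_{Folio} = 51.75 + 0.375p_{Quill}.
At p_{Quill} = 101: p_{Folio} = 51.75 + 0.375·101 = 89.625.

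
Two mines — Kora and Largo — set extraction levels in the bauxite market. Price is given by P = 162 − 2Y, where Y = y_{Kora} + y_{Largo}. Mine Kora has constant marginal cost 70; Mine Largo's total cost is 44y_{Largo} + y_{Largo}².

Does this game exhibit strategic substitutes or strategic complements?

strategic substitutes

Mine Kora's profit: π = y_{Kora}(162 − 2(y_{Kora} + y_{Largo})) − 70y_{Kora}.
∂π/∂y_{Kora} = 92 − 4y_{Kora} − 2y_{Largo} = 0, so y_{Kora} = 23 − 0.5y_{Largo}.
The best-response slope dy_{Kora}/dy_{Largo} = −0.5 < 0: the reaction function is downward-sloping, so the choices are strategic substitutes.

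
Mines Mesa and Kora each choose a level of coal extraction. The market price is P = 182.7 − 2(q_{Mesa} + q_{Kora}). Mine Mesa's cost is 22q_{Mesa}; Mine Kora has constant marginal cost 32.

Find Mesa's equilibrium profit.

Mine Mesa's profit: π = q_{Mesa}(182.7 − 2(q_{Mesa} + q_{Kora})) − 22q_{Mesa}.
∂π/∂q_{Mesa} = 160.7 − 4q_{Mesa} − 2q_{Kora} = 0, so q_{Mesa} = 40.175 − 0.5q_{Kora}.
By the same steps for Kora: q_{Kora} = 37.675 − 0.5q_{Mesa}.
Plugging q_{Kora} into Mesa's best response: q_{Mesa} = 40.175 − 0.5(37.675 − 0.5q_{Mesa}) ⇒ 0.75q_{Mesa} = 21.3375, so q_{Mesa} = 28.45.
Then q_{Kora} = 37.675 − 0.5·28.45 = 23.45.
Price P = 182.7 − 2·51.9 = 78.9.
Mesa's profit: (78.9 − 22)·28.45 = 1618.805.

1618.805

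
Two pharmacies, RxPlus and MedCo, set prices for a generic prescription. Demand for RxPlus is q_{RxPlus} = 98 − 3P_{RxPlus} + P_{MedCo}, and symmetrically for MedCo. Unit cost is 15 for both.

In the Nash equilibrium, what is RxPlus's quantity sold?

40.8

RxPlus's profit: π = (P_{RxPlus} − 15)(98 − 3P_{RxPlus} + P_{MedCo}).
∂π/∂P_{RxPlus} = 143 − 6P_{RxPlus} + P_{MedCo} = 0 ⇒ P_{RxPlus} = 143/6 + (1/6)P_{MedCo}.
The game is symmetric, so in equilibrium P_{MedCo} = P_{RxPlus}: the reaction function gives (5/6)P_{RxPlus} = 143/6, hence P_{RxPlus} = 28.6.
q_{RxPlus} = 98 − 3·28.6 + 28.6 = 40.8.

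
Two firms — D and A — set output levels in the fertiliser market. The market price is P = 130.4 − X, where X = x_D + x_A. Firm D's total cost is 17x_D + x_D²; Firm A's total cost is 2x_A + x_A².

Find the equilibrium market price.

82.04

Firm D's profit: π = x_D(130.4 − (x_D + x_A)) − 17x_D − x_D².
∂π/∂x_D = 113.4 − 4x_D − x_A = 0, so x_D = 28.35 − 0.25x_A.
By the same steps for A: x_A = 32.1 − 0.25x_D.
Solving the two reaction functions simultaneously: (1 − (−0.25)(−0.25))x_D = 28.35 − 0.25·32.1, so 0.9375x_D = 20.325 and x_D = 21.68.
Then x_A = 32.1 − 0.25·21.68 = 26.68.
Equilibrium price: P = 130.4 − 48.36 = 82.04.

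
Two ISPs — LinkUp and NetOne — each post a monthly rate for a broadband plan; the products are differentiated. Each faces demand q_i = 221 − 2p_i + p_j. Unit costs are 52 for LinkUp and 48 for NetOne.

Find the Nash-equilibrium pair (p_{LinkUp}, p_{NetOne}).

LinkUp's profit: π = (p_{LinkUp} − 52)(221 − 2p_{LinkUp} + p_{NetOne}).
∂π/∂p_{LinkUp} = 325 − 4p_{LinkUp} + p_{NetOne} = 0 ⇒ p_{LinkUp} = 81.25 + 0.25p_{NetOne}.
Similarly p_{NetOne} = 79.25 + 0.25p_{LinkUp}.
Plugging p_{NetOne} into LinkUp's best response: p_{LinkUp} = 81.25 + 0.25(79.25 + 0.25p_{LinkUp}) ⇒ 0.9375p_{LinkUp} = 101.0625, so p_{LinkUp} = 107.8.
Then p_{NetOne} = 79.25 + 0.25·107.8 = 106.2.

107.8, 106.2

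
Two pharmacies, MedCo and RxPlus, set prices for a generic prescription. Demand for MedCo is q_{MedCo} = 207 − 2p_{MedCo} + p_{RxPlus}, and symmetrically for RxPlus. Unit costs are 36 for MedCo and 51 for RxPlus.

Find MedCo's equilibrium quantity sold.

118

MedCo's profit: π = (p_{MedCo} − 36)(207 − 2p_{MedCo} + p_{RxPlus}).
∂π/∂p_{MedCo} = 279 − 4p_{MedCo} + p_{RxPlus} = 0 ⇒ p_{MedCo} = 69.75 + 0.25p_{RxPlus}.
Similarly p_{RxPlus} = 77.25 + 0.25p_{MedCo}.
Plugging p_{RxPlus} into MedCo's best response: p_{MedCo} = 69.75 + 0.25(77.25 + 0.25p_{MedCo}) ⇒ 0.9375p_{MedCo} = 89.0625, so p_{MedCo} = 95.
Then p_{RxPlus} = 77.25 + 0.25·95 = 101.
q_{MedCo} = 207 − 2·95 + 101 = 118.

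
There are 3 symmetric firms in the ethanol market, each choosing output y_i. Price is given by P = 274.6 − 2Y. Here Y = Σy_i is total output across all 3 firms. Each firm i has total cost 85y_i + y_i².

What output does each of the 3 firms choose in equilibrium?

18.96

A representative firm's profit is π_i = y_i(274.6 − 2Y) − 85y_i − y_i², with Y = y_i + Σ_{j≠i} y_j.
First-order condition: 189.6 − 6y_i − 2Σ_{j≠i} y_j = 0.
With identical firms, set every y_j = y: then 189.6 − 6y − 4y = 0, i.e. y = 189.6/10 = 18.96.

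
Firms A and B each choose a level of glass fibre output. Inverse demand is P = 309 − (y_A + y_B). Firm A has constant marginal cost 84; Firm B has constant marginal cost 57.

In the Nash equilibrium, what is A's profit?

4356

Firm A's profit: π = y_A(309 − (y_A + y_B)) − 84y_A.
∂π/∂y_A = 225 − 2y_A − y_B = 0, so y_A = 112.5 − 0.5y_B.
By the same steps for B: y_B = 126 − 0.5y_A.
Substituting the second reaction function into the first: y_A = 112.5 − 0.5(126 − 0.5y_A), which gives 0.75y_A = 49.5 ⇒ y_A = 66.
Then y_B = 126 − 0.5·66 = 93.
Price P = 309 − 159 = 150.
A's profit: (150 − 84)·66 = 4356.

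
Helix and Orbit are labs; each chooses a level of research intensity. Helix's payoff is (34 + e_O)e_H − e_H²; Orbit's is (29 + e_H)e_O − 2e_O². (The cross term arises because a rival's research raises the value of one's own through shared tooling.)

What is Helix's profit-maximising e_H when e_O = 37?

Expanding Helix's payoff: 34e_H + e_Oe_H − e_H².
∂π/∂e_H = 34 + e_O − 2e_H = 0, so e_H = 17 + 0.5e_O.
At e_O = 37: e_H = 17 + 0.5·37 = 35.5.

35.5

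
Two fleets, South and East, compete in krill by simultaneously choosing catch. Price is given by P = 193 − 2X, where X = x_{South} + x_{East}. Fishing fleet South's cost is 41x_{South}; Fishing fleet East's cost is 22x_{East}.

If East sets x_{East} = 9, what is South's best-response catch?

33.5

Fishing fleet South's profit: π = x_{South}(193 − 2(x_{South} + x_{East})) − 41x_{South}.
∂π/∂x_{South} = 152 − 4x_{South} − 2x_{East} = 0, so x_{South} = 38 − 0.5x_{East}.
At x_{East} = 9: x_{South} = 38 − 0.5·9 = 33.5.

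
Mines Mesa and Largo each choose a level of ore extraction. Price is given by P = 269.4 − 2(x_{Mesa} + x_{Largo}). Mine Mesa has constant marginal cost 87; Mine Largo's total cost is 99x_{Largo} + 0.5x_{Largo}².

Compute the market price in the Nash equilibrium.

158.4

Mine Mesa's profit: π = x_{Mesa}(269.4 − 2(x_{Mesa} + x_{Largo})) − 87x_{Mesa}.
∂π/∂x_{Mesa} = 182.4 − 4x_{Mesa} − 2x_{Largo} = 0, so x_{Mesa} = 45.6 − 0.5x_{Largo}.
For Largo: ∂π/∂x_{Largo} = 170.4 − 5x_{Largo} − 2x_{Mesa} = 0 ⇒ x_{Largo} = 34.08 − 0.4x_{Mesa}.
Substituting the second reaction function into the first: x_{Mesa} = 45.6 − 0.5(34.08 − 0.4x_{Mesa}), which gives 0.8x_{Mesa} = 28.56 ⇒ x_{Mesa} = 35.7.
Then x_{Largo} = 34.08 − 0.4·35.7 = 19.8.
Equilibrium price: P = 269.4 − 2·55.5 = 158.4.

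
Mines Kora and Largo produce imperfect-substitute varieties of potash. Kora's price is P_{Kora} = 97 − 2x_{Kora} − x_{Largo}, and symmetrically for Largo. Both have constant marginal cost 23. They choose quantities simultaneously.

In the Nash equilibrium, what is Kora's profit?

438.08

Mine Kora's profit: π = x_{Kora}(97 − 2x_{Kora} − x_{Largo}) − 23x_{Kora}.
∂π/∂x_{Kora} = 74 − 4x_{Kora} − x_{Largo} = 0 ⇒ x_{Kora} = 18.5 − 0.25x_{Largo}.
By symmetry x_{Largo} = x_{Kora}; substituting into the reaction function, 1.25x_{Kora} = 18.5 and x_{Kora} = 14.8.
P_{Kora} = 97 − 2·14.8 − 14.8 = 52.6.
Profit = (52.6 − 23)·14.8 = 438.08.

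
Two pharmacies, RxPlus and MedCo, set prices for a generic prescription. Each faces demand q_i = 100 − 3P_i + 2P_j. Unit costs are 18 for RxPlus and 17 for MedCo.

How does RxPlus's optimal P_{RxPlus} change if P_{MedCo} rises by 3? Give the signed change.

RxPlus's profit: π = (P_{RxPlus} − 18)(100 − 3P_{RxPlus} + 2P_{MedCo}).
∂π/∂P_{RxPlus} = 154 − 6P_{RxPlus} + 2P_{MedCo} = 0 ⇒ P_{RxPlus} = 77/3 + (1/3)P_{MedCo}.
The reaction-function slope is 1/3, so a 3-unit rise in P_{MedCo} moves P_{RxPlus} by 1/3 × 3 = 1. RxPlus's best response rises — the actions are strategic complements.

1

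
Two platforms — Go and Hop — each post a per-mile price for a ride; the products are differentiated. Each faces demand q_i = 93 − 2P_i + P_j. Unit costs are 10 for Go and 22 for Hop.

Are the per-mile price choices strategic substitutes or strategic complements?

strategic complements

Go's profit: π = (P_{Go} − 10)(93 − 2P_{Go} + P_{Hop}).
∂π/∂P_{Go} = 113 − 4P_{Go} + P_{Hop} = 0 ⇒ P_{Go} = 28.25 + 0.25P_{Hop}.
The best-response slope dP_{Go}/dP_{Hop} = 0.25 > 0: the reaction function is upward-sloping, so the choices are strategic complements.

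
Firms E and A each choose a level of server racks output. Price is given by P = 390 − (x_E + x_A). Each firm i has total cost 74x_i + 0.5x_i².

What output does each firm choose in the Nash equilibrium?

79

Firm E's profit: π = x_E(390 − (x_E + x_A)) − 74x_E − 0.5x_E².
∂π/∂x_E = 316 − 3x_E − x_A = 0, so x_E = 316/3 − (1/3)x_A.
The game is symmetric, so in equilibrium x_A = x_E: the reaction function gives (4/3)x_E = 316/3, hence x_E = 79.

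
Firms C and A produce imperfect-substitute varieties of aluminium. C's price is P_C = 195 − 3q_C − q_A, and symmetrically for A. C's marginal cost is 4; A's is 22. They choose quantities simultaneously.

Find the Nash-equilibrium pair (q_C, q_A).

Firm C's profit: π = q_C(195 − 3q_C − q_A) − 4q_C.
∂π/∂q_C = 191 − 6q_C − q_A = 0 ⇒ q_C = 191/6 − (1/6)q_A.
Similarly q_A = 173/6 − (1/6)q_C.
Solving the two reaction functions simultaneously: (1 − (−1/6)(−1/6))q_C = 191/6 − (1/6)·(173/6), so (35/36)q_C = 973/36 and q_C = 27.8.
Then q_A = 173/6 − (1/6)·27.8 = 24.2.

27.8, 24.2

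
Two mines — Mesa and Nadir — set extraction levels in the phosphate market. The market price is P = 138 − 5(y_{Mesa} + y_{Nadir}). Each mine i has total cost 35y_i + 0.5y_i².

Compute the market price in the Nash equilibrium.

73.625

Mine Mesa's profit: π = y_{Mesa}(138 − 5(y_{Mesa} + y_{Nadir})) − 35y_{Mesa} − 0.5y_{Mesa}².
∂π/∂y_{Mesa} = 103 − 11y_{Mesa} − 5y_{Nadir} = 0, so y_{Mesa} = 103/11 − (5/11)y_{Nadir}.
Setting y_{Mesa} = y_{Nadir} in the reaction function: y_{Mesa} = 103/11 − (5/11)y_{Mesa}, so y_{Mesa} = (103/11) / (16/11) = 6.4375.
Equilibrium price: P = 138 − 5·12.875 = 73.625.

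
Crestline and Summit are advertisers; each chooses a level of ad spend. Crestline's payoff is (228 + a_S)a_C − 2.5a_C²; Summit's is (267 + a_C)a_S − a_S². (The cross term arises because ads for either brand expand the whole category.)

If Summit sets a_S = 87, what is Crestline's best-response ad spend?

63

Expanding Crestline's payoff: 228a_C + a_Sa_C − 2.5a_C².
∂π/∂a_C = 228 + a_S − 5a_C = 0, so a_C = 45.6 + 0.2a_S.
At a_S = 87: a_C = 45.6 + 0.2·87 = 63.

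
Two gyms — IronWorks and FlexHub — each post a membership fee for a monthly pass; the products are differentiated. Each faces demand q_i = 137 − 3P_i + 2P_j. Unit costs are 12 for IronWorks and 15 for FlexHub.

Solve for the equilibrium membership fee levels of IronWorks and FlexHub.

IronWorks's profit: π = (P_{IronWorks} − 12)(137 − 3P_{IronWorks} + 2P_{FlexHub}).
∂π/∂P_{IronWorks} = 173 − 6P_{IronWorks} + 2P_{FlexHub} = 0 ⇒ P_{IronWorks} = 173/6 + (1/3)P_{FlexHub}.
Similarly P_{FlexHub} = 91/3 + (1/3)P_{IronWorks}.
Solving the two reaction functions simultaneously: (1 − (1/3)(1/3))P_{IronWorks} = 173/6 + (1/3)·(91/3), so (8/9)P_{IronWorks} = 701/18 and P_{IronWorks} = 43.8125.
Then P_{FlexHub} = 91/3 + (1/3)·43.8125 = 44.9375.

43.8125, 44.9375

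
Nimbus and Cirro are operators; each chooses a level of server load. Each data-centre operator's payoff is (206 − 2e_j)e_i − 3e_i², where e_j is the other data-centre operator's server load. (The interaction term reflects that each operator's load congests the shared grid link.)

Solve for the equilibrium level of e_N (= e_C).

25.75

Nimbus's payoff is (206 − 2e_C)e_N − 3e_N².
∂π/∂e_N = 206 − 2e_C − 6e_N = 0, so e_N = 103/3 − (1/3)e_C.
The game is symmetric, so in equilibrium e_C = e_N: the reaction function gives (4/3)e_N = 103/3, hence e_N = 25.75.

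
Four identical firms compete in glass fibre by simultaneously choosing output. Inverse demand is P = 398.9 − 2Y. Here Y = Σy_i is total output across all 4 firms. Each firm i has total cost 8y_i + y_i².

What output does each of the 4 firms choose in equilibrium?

A representative firm's profit is π_i = y_i(398.9 − 2Y) − 8y_i − y_i², with Y = y_i + Σ_{j≠i} y_j.
First-order condition: 390.9 − 6y_i − 2Σ_{j≠i} y_j = 0.
With identical firms, set every y_j = y: then 390.9 − 6y − 6y = 0, i.e. y = 390.9/12 = 32.575.

32.575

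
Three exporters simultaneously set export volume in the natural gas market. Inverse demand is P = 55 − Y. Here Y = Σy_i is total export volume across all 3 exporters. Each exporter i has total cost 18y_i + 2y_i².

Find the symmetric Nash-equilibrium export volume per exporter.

A representative exporter's profit is π_i = y_i(55 − Y) − 18y_i − 2y_i², with Y = y_i + Σ_{j≠i} y_j.
First-order condition: 37 − 6y_i − Σ_{j≠i} y_j = 0.
Imposing symmetry (y_j = y for all j) turns Σ_{j≠i} y_j into 2y, so 37 = 8y and y = 4.625.

4.625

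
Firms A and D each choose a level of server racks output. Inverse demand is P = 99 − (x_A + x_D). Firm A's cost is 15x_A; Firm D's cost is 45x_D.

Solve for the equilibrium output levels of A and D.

38, 8

Firm A's profit: π = x_A(99 − (x_A + x_D)) − 15x_A.
∂π/∂x_A = 84 − 2x_A − x_D = 0, so x_A = 42 − 0.5x_D.
By the same steps for D: x_D = 27 − 0.5x_A.
Plugging x_D into A's best response: x_A = 42 − 0.5(27 − 0.5x_A) ⇒ 0.75x_A = 28.5, so x_A = 38.
Then x_D = 27 − 0.5·38 = 8.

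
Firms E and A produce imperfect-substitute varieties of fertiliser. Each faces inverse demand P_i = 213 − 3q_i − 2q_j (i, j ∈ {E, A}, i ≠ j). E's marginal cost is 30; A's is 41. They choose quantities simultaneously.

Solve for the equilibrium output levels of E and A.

Firm E's profit: π = q_E(213 − 3q_E − 2q_A) − 30q_E.
∂π/∂q_E = 183 − 6q_E − 2q_A = 0 ⇒ q_E = 30.5 − (1/3)q_A.
Similarly q_A = 86/3 − (1/3)q_E.
Substituting the second reaction function into the first: q_E = 30.5 − (1/3)(86/3 − (1/3)q_E), which gives (8/9)q_E = 377/18 ⇒ q_E = 23.5625.
Then q_A = 86/3 − (1/3)·23.5625 = 20.8125.

23.5625, 20.8125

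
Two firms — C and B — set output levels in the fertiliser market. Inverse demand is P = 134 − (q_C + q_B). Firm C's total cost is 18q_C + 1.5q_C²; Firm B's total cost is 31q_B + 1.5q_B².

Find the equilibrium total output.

Firm C's profit: π = q_C(134 − (q_C + q_B)) − 18q_C − 1.5q_C².
∂π/∂q_C = 116 − 5q_C − q_B = 0, so q_C = 23.2 − 0.2q_B.
By the same steps for B: q_B = 20.6 − 0.2q_C.
Solving the two reaction functions simultaneously: (1 − (−0.2)(−0.2))q_C = 23.2 − 0.2·20.6, so 0.96q_C = 19.08 and q_C = 19.875.
Then q_B = 20.6 − 0.2·19.875 = 16.625.
Total output: 19.875 + 16.625 = 36.5.

36.5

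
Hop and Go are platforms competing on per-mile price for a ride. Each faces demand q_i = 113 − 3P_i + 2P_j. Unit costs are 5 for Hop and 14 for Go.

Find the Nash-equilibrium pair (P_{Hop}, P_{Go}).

33.6875, 37.0625

Hop's profit: π = (P_{Hop} − 5)(113 − 3P_{Hop} + 2P_{Go}).
∂π/∂P_{Hop} = 128 − 6P_{Hop} + 2P_{Go} = 0 ⇒ P_{Hop} = 64/3 + (1/3)P_{Go}.
Similarly P_{Go} = 155/6 + (1/3)P_{Hop}.
Substituting the second reaction function into the first: P_{Hop} = 64/3 + (1/3)(155/6 + (1/3)P_{Hop}), which gives (8/9)P_{Hop} = 539/18 ⇒ P_{Hop} = 33.6875.
Then P_{Go} = 155/6 + (1/3)·33.6875 = 37.0625.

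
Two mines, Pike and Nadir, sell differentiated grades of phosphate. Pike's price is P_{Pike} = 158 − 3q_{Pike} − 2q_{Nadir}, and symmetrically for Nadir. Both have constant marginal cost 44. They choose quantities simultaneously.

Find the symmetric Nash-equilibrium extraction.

Mine Pike's profit: π = q_{Pike}(158 − 3q_{Pike} − 2q_{Nadir}) − 44q_{Pike}.
∂π/∂q_{Pike} = 114 − 6q_{Pike} − 2q_{Nadir} = 0 ⇒ q_{Pike} = 19 − (1/3)q_{Nadir}.
Setting q_{Pike} = q_{Nadir} in the reaction function: q_{Pike} = 19 − (1/3)q_{Pike}, so q_{Pike} = 19 / (4/3) = 14.25.

14.25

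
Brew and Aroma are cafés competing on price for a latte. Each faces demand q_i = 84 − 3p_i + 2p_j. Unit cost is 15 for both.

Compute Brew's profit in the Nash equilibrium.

892.6875

Brew's profit: π = (p_{Brew} − 15)(84 − 3p_{Brew} + 2p_{Aroma}).
∂π/∂p_{Brew} = 129 − 6p_{Brew} + 2p_{Aroma} = 0 ⇒ p_{Brew} = 21.5 + (1/3)p_{Aroma}.
By symmetry p_{Aroma} = p_{Brew}; substituting into the reaction function, (2/3)p_{Brew} = 21.5 and p_{Brew} = 32.25.
q_{Brew} = 84 − 3·32.25 + 2·32.25 = 51.75.
Profit = (32.25 − 15)·51.75 = 892.6875.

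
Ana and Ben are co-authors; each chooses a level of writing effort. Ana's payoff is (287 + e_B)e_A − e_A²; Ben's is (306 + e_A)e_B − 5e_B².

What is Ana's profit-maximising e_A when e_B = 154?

220.5

Expanding Ana's payoff: 287e_A + e_Be_A − e_A².
∂π/∂e_A = 287 + e_B − 2e_A = 0, so e_A = 143.5 + 0.5e_B.
At e_B = 154: e_A = 143.5 + 0.5·154 = 220.5.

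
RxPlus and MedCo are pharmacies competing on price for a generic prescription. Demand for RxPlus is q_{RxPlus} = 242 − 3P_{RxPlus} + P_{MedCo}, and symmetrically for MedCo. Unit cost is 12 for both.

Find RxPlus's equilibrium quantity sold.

130.8

RxPlus's profit: π = (P_{RxPlus} − 12)(242 − 3P_{RxPlus} + P_{MedCo}).
∂π/∂P_{RxPlus} = 278 − 6P_{RxPlus} + P_{MedCo} = 0 ⇒ P_{RxPlus} = 139/3 + (1/6)P_{MedCo}.
The game is symmetric, so in equilibrium P_{MedCo} = P_{RxPlus}: the reaction function gives (5/6)P_{RxPlus} = 139/3, hence P_{RxPlus} = 55.6.
q_{RxPlus} = 242 − 3·55.6 + 55.6 = 130.8.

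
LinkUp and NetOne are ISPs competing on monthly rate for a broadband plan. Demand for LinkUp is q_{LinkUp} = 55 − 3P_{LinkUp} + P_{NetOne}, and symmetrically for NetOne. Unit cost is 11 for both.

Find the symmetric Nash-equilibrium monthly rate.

LinkUp's profit: π = (P_{LinkUp} − 11)(55 − 3P_{LinkUp} + P_{NetOne}).
∂π/∂P_{LinkUp} = 88 − 6P_{LinkUp} + P_{NetOne} = 0 ⇒ P_{LinkUp} = 44/3 + (1/6)P_{NetOne}.
The game is symmetric, so in equilibrium P_{NetOne} = P_{LinkUp}: the reaction function gives (5/6)P_{LinkUp} = 44/3, hence P_{LinkUp} = 17.6.

17.6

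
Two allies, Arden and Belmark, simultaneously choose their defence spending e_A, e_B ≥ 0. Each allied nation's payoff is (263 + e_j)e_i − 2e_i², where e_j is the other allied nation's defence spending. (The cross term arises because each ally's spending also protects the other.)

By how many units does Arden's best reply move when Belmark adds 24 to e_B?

6

Arden's payoff is (263 + e_B)e_A − 2e_A².
∂π/∂e_A = 263 + e_B − 4e_A = 0, so e_A = 65.75 + 0.25e_B.
The reaction-function slope is 0.25, so a 24-unit rise in e_B moves e_A by 0.25 × 24 = 6. Arden's best response rises — the actions are strategic complements.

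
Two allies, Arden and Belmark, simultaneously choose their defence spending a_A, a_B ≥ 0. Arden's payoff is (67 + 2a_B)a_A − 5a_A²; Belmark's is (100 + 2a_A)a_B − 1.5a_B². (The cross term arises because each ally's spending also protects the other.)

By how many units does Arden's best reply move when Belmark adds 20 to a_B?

Expanding Arden's payoff: 67a_A + 2a_Ba_A − 5a_A².
∂π/∂a_A = 67 + 2a_B − 10a_A = 0, so a_A = 6.7 + 0.2a_B.
The reaction-function slope is 0.2, so a 20-unit rise in a_B moves a_A by 0.2 × 20 = 4. Arden's best response rises — the actions are strategic complements.

4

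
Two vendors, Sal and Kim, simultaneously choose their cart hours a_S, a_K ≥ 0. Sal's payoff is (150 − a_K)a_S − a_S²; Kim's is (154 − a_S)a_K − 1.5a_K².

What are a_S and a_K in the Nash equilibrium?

59.2, 31.6

Expanding Sal's payoff: 150a_S − a_Ka_S − a_S².
∂π/∂a_S = 150 − a_K − 2a_S = 0, so a_S = 75 − 0.5a_K.
Likewise for Kim: a_K = 154/3 − (1/3)a_S.
Solving the two reaction functions simultaneously: (1 − (−0.5)(−1/3))a_S = 75 − 0.5·(154/3), so (5/6)a_S = 148/3 and a_S = 59.2.
Then a_K = 154/3 − (1/3)·59.2 = 31.6.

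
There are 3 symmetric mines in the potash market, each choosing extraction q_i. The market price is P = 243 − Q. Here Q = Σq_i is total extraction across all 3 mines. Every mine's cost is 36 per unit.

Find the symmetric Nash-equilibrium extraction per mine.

A representative mine's profit is π_i = q_i(243 − Q) − 36q_i, with Q = q_i + Σ_{j≠i} q_j.
First-order condition: 207 − 2q_i − Σ_{j≠i} q_j = 0.
In a symmetric equilibrium every mine chooses the same q, so Σ_{j≠i} q_j = 2q. The condition becomes 207 − 4q = 0, giving q = 207/4 = 51.75.

51.75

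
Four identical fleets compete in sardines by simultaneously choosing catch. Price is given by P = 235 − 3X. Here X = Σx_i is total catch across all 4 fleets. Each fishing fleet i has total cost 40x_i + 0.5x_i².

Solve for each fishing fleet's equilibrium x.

12.1875

A representative fishing fleet's profit is π_i = x_i(235 − 3X) − 40x_i − 0.5x_i², with X = x_i + Σ_{j≠i} x_j.
First-order condition: 195 − 7x_i − 3Σ_{j≠i} x_j = 0.
Imposing symmetry (x_j = x for all j) turns Σ_{j≠i} x_j into 3x, so 195 = 16x and x = 12.1875.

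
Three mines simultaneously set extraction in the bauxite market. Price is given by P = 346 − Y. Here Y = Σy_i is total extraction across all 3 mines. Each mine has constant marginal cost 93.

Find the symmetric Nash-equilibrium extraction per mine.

63.25

A representative mine's profit is π_i = y_i(346 − Y) − 93y_i, with Y = y_i + Σ_{j≠i} y_j.
First-order condition: 253 − 2y_i − Σ_{j≠i} y_j = 0.
In a symmetric equilibrium every mine chooses the same y, so Σ_{j≠i} y_j = 2y. The condition becomes 253 − 4y = 0, giving y = 253/4 = 63.25.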